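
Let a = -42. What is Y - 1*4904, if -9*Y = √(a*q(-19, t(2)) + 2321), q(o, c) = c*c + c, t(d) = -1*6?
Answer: -4904 - √1061/9 ≈ -4907.6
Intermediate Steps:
t(d) = -6
q(o, c) = c + c² (q(o, c) = c² + c = c + c²)
Y = -√1061/9 (Y = -√(-(-252)*(1 - 6) + 2321)/9 = -√(-(-252)*(-5) + 2321)/9 = -√(-42*30 + 2321)/9 = -√(-1260 + 2321)/9 = -√1061/9 ≈ -3.6192)
Y - 1*4904 = -√1061/9 - 1*4904 = -√1061/9 - 4904 = -4904 - √1061/9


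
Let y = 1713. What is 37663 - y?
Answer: 35950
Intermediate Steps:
37663 - y = 37663 - 1*1713 = 37663 - 1713 = 35950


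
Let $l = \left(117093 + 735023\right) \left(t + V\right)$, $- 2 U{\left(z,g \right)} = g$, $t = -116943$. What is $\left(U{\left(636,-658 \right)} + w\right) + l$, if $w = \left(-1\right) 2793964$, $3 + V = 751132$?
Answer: $540397243941$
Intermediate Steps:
$V = 751129$ ($V = -3 + 751132 = 751129$)
$U{\left(z,g \right)} = - \frac{g}{2}$
$w = -2793964$
$l = 540400037576$ ($l = \left(117093 + 735023\right) \left(-116943 + 751129\right) = 852116 \cdot 634186 = 540400037576$)
$\left(U{\left(636,-658 \right)} + w\right) + l = \left(\left(- \frac{1}{2}\right) \left(-658\right) - 2793964\right) + 540400037576 = \left(329 - 2793964\right) + 540400037576 = -2793635 + 540400037576 = 540397243941$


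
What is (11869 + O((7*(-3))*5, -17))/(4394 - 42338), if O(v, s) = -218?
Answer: -11651/37944 ≈ -0.30706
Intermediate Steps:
(11869 + O((7*(-3))*5, -17))/(4394 - 42338) = (11869 - 218)/(4394 - 42338) = 11651/(-37944) = 11651*(-1/37944) = -11651/37944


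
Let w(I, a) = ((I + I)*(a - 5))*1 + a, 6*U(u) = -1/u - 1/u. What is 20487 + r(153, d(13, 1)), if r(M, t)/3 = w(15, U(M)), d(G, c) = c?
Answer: 3065630/153 ≈ 20037.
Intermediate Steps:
U(u) = -1/(3*u) (U(u) = (-1/u - 1/u)/6 = (-2/u)/6 = -1/(3*u))
w(I, a) = a + 2*I*(-5 + a) (w(I, a) = ((2*I)*(-5 + a))*1 + a = (2*I*(-5 + a))*1 + a = 2*I*(-5 + a) + a = a + 2*I*(-5 + a))
r(M, t) = -450 - 31/M (r(M, t) = 3*(-1/(3*M) - 10*15 + 2*15*(-1/(3*M))) = 3*(-1/(3*M) - 150 - 10/M) = 3*(-150 - 31/(3*M)) = -450 - 31/M)
20487 + r(153, d(13, 1)) = 20487 + (-450 - 31/153) = 20487 - 68881/153 = 3065630/153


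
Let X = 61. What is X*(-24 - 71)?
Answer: -5795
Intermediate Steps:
X*(-24 - 71) = 61*(-24 - 71) = 61*(-95) = -5795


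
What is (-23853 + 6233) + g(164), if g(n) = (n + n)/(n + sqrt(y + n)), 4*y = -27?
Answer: -1884331932/106955 - 656*sqrt(629)/106955 ≈ -17618.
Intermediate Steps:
y = -27/4 (y = (1/4)*(-27) = -27/4 ≈ -6.7500)
g(n) = 2*n/(n + sqrt(-27/4 + n)) (g(n) = (n + n)/(n + sqrt(-27/4 + n)) = (2*n)/(n + sqrt(-27/4 + n)) = 2*n/(n + sqrt(-27/4 + n)))
(-23853 + 6233) + g(164) = (-23853 + 6233) + 4*164/(sqrt(-27 + 4*164) + 2*164) = -17620 + 4*164/(sqrt(-27 + 656) + 328) = -17620 + 4*164/(sqrt(629) + 328) = -17620 + 4*164/(328 + sqrt(629)) = -17620 + 656/(328 + sqrt(629))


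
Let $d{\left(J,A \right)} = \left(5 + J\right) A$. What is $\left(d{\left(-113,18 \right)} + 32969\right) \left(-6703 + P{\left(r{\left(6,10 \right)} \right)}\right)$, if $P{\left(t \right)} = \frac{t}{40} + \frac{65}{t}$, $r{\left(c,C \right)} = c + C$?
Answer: $- \frac{3325154015}{16} \approx -2.0782 \cdot 10^{8}$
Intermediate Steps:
$r{\left(c,C \right)} = C + c$
$P{\left(t \right)} = \frac{65}{t} + \frac{t}{40}$ ($P{\left(t \right)} = t \frac{1}{40} + \frac{65}{t} = \frac{t}{40} + \frac{65}{t} = \frac{65}{t} + \frac{t}{40}$)
$d{\left(J,A \right)} = A \left(5 + J\right)$
$\left(d{\left(-113,18 \right)} + 32969\right) \left(-6703 + P{\left(r{\left(6,10 \right)} \right)}\right) = \left(18 \left(5 - 113\right) + 32969\right) \left(-6703 + \left(\frac{65}{10 + 6} + \frac{10 + 6}{40}\right)\right) = \left(18 \left(-108\right) + 32969\right) \left(-6703 + \left(\frac{65}{16} + \frac{1}{40} \cdot 16\right)\right) = \left(-1944 + 32969\right) \left(-6703 + \left(65 \cdot \frac{1}{16} + \frac{2}{5}\right)\right) = 31025 \left(-6703 + \left(\frac{65}{16} + \frac{2}{5}\right)\right) = 31025 \left(-6703 + \frac{357}{80}\right) = 31025 \left(- \frac{535883}{80}\right) = - \frac{3325154015}{16}$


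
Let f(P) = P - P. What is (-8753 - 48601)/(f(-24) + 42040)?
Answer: -28677/21020 ≈ -1.3643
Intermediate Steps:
f(P) = 0
(-8753 - 48601)/(f(-24) + 42040) = (-8753 - 48601)/(0 + 42040) = -57354/42040 = -57354*1/42040 = -28677/21020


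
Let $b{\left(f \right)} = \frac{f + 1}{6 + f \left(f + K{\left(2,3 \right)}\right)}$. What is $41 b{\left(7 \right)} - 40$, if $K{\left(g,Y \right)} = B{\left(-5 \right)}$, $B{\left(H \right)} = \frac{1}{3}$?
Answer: $- \frac{1474}{43} \approx -34.279$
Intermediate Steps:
$B{\left(H \right)} = \frac{1}{3}$
$K{\left(g,Y \right)} = \frac{1}{3}$
$b{\left(f \right)} = \frac{1 + f}{6 + f \left(\frac{1}{3} + f\right)}$ ($b{\left(f \right)} = \frac{f + 1}{6 + f \left(f + \frac{1}{3}\right)} = \frac{1 + f}{6 + f \left(\frac{1}{3} + f\right)}$)
$41 b{\left(7 \right)} - 40 = 41 \frac{3 \left(1 + 7\right)}{18 + 7 + 3 \cdot 7^{2}} - 40 = 41 \cdot 3 \frac{1}{18 + 7 + 3 \cdot 49} \cdot 8 - 40 = 41 \cdot 3 \frac{1}{18 + 7 + 147} \cdot 8 - 40 = 41 \cdot 3 \cdot \frac{1}{172} \cdot 8 - 40 = 41 \cdot \frac{6}{43} - 40 = \frac{246}{43} - 40 = - \frac{1474}{43}$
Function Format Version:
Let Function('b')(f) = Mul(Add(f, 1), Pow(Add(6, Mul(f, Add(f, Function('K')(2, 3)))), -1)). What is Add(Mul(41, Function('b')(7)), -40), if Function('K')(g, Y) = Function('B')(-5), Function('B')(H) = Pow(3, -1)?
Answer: Rational(-1474, 43) ≈ -34.279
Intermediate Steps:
Function('B')(H) = Rational(1, 3)
Function('K')(g, Y) = Rational(1, 3)
Function('b')(f) = Mul(Pow(Add(6, Mul(f, Add(Rational(1, 3), f))), -1), Add(1, f)) (Function('b')(f) = Mul(Add(f, 1), Pow(Add(6, Mul(f, Add(f, Rational(1, 3)))), -1)) = Mul(Add(1, f), Pow(Add(6, Mul(f, Add(Rational(1, 3), f))), -1)) = Mul(Pow(Add(6, Mul(f, Add(Rational(1, 3), f))), -1), Add(1, f)))
Add(Mul(41, Function('b')(7)), -40) = Add(Mul(41, Mul(3, Pow(Add(18, 7, Mul(3, Pow(7, 2))), -1), Add(1, 7))), -40) = Add(Mul(41, Mul(3, Pow(Add(18, 7, Mul(3, 49)), -1), 8)), -40) = Add(Mul(41, Mul(3, Pow(Add(18, 7, 147), -1), 8)), -40) = Add(Mul(41, Mul(3, Pow(172, -1), 8)), -40) = Add(Mul(41, Mul(3, Rational(1, 172), 8)), -40) = Add(Mul(41, Rational(6, 43)), -40) = Add(Rational(246, 43), -40) = Rational(-1474, 43)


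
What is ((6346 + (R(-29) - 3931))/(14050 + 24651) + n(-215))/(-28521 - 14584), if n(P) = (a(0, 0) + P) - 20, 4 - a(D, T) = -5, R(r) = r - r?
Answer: 8744011/1668206605 ≈ 0.0052416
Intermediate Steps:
R(r) = 0
a(D, T) = 9 (a(D, T) = 4 - 1*(-5) = 4 + 5 = 9)
n(P) = -11 + P (n(P) = (9 + P) - 20 = -11 + P)
((6346 + (R(-29) - 3931))/(14050 + 24651) + n(-215))/(-28521 - 14584) = ((6346 + (0 - 3931))/(14050 + 24651) + (-11 - 215))/(-28521 - 14584) = ((6346 - 3931)/38701 - 226)/(-43105) = (2415*(1/38701) - 226)*(-1/43105) = (2415/38701 - 226)*(-1/43105) = -8744011/38701*(-1/43105) = 8744011/1668206605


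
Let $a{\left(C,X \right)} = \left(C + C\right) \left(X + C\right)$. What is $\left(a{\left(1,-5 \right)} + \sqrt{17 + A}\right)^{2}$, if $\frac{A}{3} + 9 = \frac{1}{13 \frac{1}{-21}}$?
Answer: $\frac{\left(-104 + i \sqrt{2509}\right)^{2}}{169} \approx 49.154 - 61.649 i$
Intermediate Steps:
$A = - \frac{414}{13}$ ($A = -27 + \frac{3}{13 \frac{1}{-21}} = -27 + \frac{3}{13 \left(- \frac{1}{21}\right)} = -27 + \frac{3}{- \frac{13}{21}} = -27 + 3 \left(- \frac{21}{13}\right) = -27 - \frac{63}{13} = - \frac{414}{13} \approx -31.846$)
$a{\left(C,X \right)} = 2 C \left(C + X\right)$
$\left(a{\left(1,-5 \right)} + \sqrt{17 + A}\right)^{2} = \left(2 \cdot 1 \left(1 - 5\right) + \sqrt{17 - \frac{414}{13}}\right)^{2} = \left(2 \cdot 1 \left(-4\right) + \sqrt{- \frac{193}{13}}\right)^{2} = \left(-8 + \frac{i \sqrt{2509}}{13}\right)^{2}$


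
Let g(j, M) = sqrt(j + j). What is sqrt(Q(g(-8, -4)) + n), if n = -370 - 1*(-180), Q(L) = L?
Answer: sqrt(-190 + 4*I) ≈ 0.1451 + 13.785*I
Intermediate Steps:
g(j, M) = sqrt(2)*sqrt(j) (g(j, M) = sqrt(2*j) = sqrt(2)*sqrt(j))
n = -190 (n = -370 + 180 = -190)
sqrt(Q(g(-8, -4)) + n) = sqrt(sqrt(2)*sqrt(-8) - 190) = sqrt(sqrt(2)*(2*I*sqrt(2)) - 190) = sqrt(4*I - 190) = sqrt(-190 + 4*I)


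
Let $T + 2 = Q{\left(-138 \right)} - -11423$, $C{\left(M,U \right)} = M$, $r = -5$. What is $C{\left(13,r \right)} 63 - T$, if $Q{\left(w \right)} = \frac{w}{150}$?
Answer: $- \frac{265027}{25} \approx -10601.0$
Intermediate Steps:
$Q{\left(w \right)} = \frac{w}{150}$ ($Q{\left(w \right)} = w \frac{1}{150} = \frac{w}{150}$)
$T = \frac{285502}{25}$ ($T = -2 + \left(\frac{1}{150} \left(-138\right) - -11423\right) = -2 + \left(- \frac{23}{25} + 11423\right) = -2 + \frac{285552}{25} = \frac{285502}{25} \approx 11420.0$)
$C{\left(13,r \right)} 63 - T = 13 \cdot 63 - \frac{285502}{25} = 819 - \frac{285502}{25} = - \frac{265027}{25}$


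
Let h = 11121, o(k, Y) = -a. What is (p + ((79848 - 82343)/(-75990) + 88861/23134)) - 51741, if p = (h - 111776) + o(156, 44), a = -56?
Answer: -13389984897884/87897633 ≈ -1.5234e+5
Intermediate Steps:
o(k, Y) = 56 (o(k, Y) = -1*(-56) = 56)
p = -100599 (p = (11121 - 111776) + 56 = -100655 + 56 = -100599)
(p + ((79848 - 82343)/(-75990) + 88861/23134)) - 51741 = (-100599 + ((79848 - 82343)/(-75990) + 88861/23134)) - 51741 = (-100599 + (-2495*(-1/75990) + 88861*(1/23134))) - 51741 = (-100599 + (499/15198 + 88861/23134)) - 51741 = (-100599 + 340513336/87897633) - 51741 = -8842073468831/87897633 - 51741 = -13389984897884/87897633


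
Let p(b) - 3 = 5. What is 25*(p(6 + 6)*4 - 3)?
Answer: 725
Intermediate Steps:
p(b) = 8 (p(b) = 3 + 5 = 8)
25*(p(6 + 6)*4 - 3) = 25*(8*4 - 3) = 25*(32 - 3) = 25*29 = 725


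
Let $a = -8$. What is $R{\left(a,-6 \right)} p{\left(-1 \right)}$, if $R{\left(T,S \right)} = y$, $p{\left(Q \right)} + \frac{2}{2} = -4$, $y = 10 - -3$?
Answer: $-65$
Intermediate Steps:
$y = 13$ ($y = 10 + 3 = 13$)
$p{\left(Q \right)} = -5$ ($p{\left(Q \right)} = -1 - 4 = -5$)
$R{\left(T,S \right)} = 13$
$R{\left(a,-6 \right)} p{\left(-1 \right)} = 13 \left(-5\right) = -65$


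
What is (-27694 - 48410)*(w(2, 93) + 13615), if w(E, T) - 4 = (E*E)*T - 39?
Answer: -1061803008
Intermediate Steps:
w(E, T) = -35 + T*E² (w(E, T) = 4 + ((E*E)*T - 39) = 4 + (E²*T - 39) = 4 + (T*E² - 39) = 4 + (-39 + T*E²) = -35 + T*E²)
(-27694 - 48410)*(w(2, 93) + 13615) = (-27694 - 48410)*((-35 + 93*2²) + 13615) = -76104*((-35 + 93*4) + 13615) = -76104*((-35 + 372) + 13615) = -76104*(337 + 13615) = -76104*13952 = -1061803008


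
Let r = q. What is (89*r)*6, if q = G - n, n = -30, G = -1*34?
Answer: -2136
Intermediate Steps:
G = -34
q = -4 (q = -34 - 1*(-30) = -34 + 30 = -4)
r = -4
(89*r)*6 = (89*(-4))*6 = -356*6 = -2136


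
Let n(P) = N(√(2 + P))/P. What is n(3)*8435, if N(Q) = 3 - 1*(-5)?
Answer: 67480/3 ≈ 22493.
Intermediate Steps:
N(Q) = 8 (N(Q) = 3 + 5 = 8)
n(P) = 8/P
n(3)*8435 = (8/3)*8435 = 67480/3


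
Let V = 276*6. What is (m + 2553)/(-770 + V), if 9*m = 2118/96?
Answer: 367985/127584 ≈ 2.8843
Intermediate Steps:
m = 353/144 (m = (2118/96)/9 = (2118*(1/96))/9 = (1/9)*(353/16) = 353/144 ≈ 2.4514)
V = 1656
(m + 2553)/(-770 + V) = (353/144 + 2553)/(-770 + 1656) = (367985/144)/886 = (367985/144)*(1/886) = 367985/127584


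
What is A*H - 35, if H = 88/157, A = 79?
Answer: 1457/157 ≈ 9.2803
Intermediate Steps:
H = 88/157 (H = 88*(1/157) = 88/157 ≈ 0.56051)
A*H - 35 = 79*(88/157) - 35 = 6952/157 - 35 = 1457/157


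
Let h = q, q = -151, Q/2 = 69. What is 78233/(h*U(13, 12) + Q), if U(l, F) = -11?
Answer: 78233/1799 ≈ 43.487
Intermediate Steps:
Q = 138 (Q = 2*69 = 138)
h = -151
78233/(h*U(13, 12) + Q) = 78233/(-151*(-11) + 138) = 78233/(1661 + 138) = 78233/1799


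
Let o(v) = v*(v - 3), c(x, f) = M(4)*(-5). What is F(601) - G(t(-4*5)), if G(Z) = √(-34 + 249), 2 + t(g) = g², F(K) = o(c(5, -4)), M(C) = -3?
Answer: 180 - √215 ≈ 165.34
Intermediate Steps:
c(x, f) = 15 (c(x, f) = -3*(-5) = 15)
o(v) = v*(-3 + v)
F(K) = 180 (F(K) = 15*(-3 + 15) = 15*12 = 180)
t(g) = -2 + g²
G(Z) = √215
F(601) - G(t(-4*5)) = 180 - √215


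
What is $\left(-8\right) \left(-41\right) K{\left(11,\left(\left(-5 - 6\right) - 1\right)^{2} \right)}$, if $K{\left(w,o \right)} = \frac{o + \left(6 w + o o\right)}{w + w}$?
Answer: $\frac{3435144}{11} \approx 3.1229 \cdot 10^{5}$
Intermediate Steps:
$K{\left(w,o \right)} = \frac{o + o^{2} + 6 w}{2 w}$ ($K{\left(w,o \right)} = \frac{o + \left(6 w + o^{2}\right)}{2 w} = \left(o + \left(o^{2} + 6 w\right)\right) \frac{1}{2 w} = \left(o + o^{2} + 6 w\right) \frac{1}{2 w} = \frac{o + o^{2} + 6 w}{2 w}$)
$\left(-8\right) \left(-41\right) K{\left(11,\left(\left(-5 - 6\right) - 1\right)^{2} \right)} = \left(-8\right) \left(-41\right) \frac{\left(\left(-5 - 6\right) - 1\right)^{2} + \left(\left(\left(-5 - 6\right) - 1\right)^{2}\right)^{2} + 6 \cdot 11}{2 \cdot 11} = 328 \cdot \frac{1}{2} \cdot \frac{1}{11} \left(\left(\left(-5 - 6\right) - 1\right)^{2} + \left(\left(\left(-5 - 6\right) - 1\right)^{2}\right)^{2} + 66\right) = 328 \cdot \frac{1}{2} \cdot \frac{1}{11} \left(\left(-11 - 1\right)^{2} + \left(\left(-11 - 1\right)^{2}\right)^{2} + 66\right) = 328 \cdot \frac{1}{2} \cdot \frac{1}{11} \left(\left(-12\right)^{2} + \left(\left(-12\right)^{2}\right)^{2} + 66\right) = 328 \cdot \frac{1}{2} \cdot \frac{1}{11} \left(144 + 144^{2} + 66\right) = 328 \cdot \frac{1}{2} \cdot \frac{1}{11} \left(144 + 20736 + 66\right) = 328 \cdot \frac{1}{2} \cdot \frac{1}{11} \cdot 20946 = 328 \cdot \frac{10473}{11} = \frac{3435144}{11}$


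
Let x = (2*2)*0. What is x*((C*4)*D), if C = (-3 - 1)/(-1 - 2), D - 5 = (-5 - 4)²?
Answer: 0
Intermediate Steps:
D = 86 (D = 5 + (-5 - 4)² = 5 + (-9)² = 5 + 81 = 86)
C = 4/3 (C = -4/(-3) = -4*(-⅓) = 4/3 ≈ 1.3333)
x = 0 (x = 4*0 = 0)
x*((C*4)*D) = 0*(((4/3)*4)*86) = 0*((16/3)*86) = 0*(1376/3) = 0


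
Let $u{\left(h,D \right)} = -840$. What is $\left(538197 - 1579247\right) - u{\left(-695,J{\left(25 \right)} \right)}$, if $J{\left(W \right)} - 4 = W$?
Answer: $-1040210$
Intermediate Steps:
$J{\left(W \right)} = 4 + W$
$\left(538197 - 1579247\right) - u{\left(-695,J{\left(25 \right)} \right)} = \left(538197 - 1579247\right) - -840 = \left(538197 - 1579247\right) + 840 = -1041050 + 840 = -1040210$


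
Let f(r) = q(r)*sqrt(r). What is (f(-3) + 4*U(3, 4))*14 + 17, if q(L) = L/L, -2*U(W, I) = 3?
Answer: -67 + 14*I*sqrt(3) ≈ -67.0 + 24.249*I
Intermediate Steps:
U(W, I) = -3/2 (U(W, I) = -1/2*3 = -3/2)
q(L) = 1
f(r) = sqrt(r) (f(r) = 1*sqrt(r) = sqrt(r))
(f(-3) + 4*U(3, 4))*14 + 17 = (sqrt(-3) + 4*(-3/2))*14 + 17 = (I*sqrt(3) - 6)*14 + 17 = (-6 + I*sqrt(3))*14 + 17 = (-84 + 14*I*sqrt(3)) + 17 = -67 + 14*I*sqrt(3)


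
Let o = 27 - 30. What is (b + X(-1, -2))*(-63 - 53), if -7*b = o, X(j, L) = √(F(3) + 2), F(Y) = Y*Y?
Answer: -348/7 - 116*√11 ≈ -434.44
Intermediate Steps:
F(Y) = Y²
X(j, L) = √11 (X(j, L) = √(3² + 2) = √(9 + 2) = √11)
o = -3
b = 3/7 (b = -⅐*(-3) = 3/7 ≈ 0.42857)
(b + X(-1, -2))*(-63 - 53) = (3/7 + √11)*(-63 - 53) = (3/7 + √11)*(-116) = -348/7 - 116*√11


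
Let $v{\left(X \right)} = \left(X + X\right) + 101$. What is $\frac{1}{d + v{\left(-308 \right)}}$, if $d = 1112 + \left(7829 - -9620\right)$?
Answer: $\frac{1}{18046} \approx 5.5414 \cdot 10^{-5}$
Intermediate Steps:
$v{\left(X \right)} = 101 + 2 X$ ($v{\left(X \right)} = 2 X + 101 = 101 + 2 X$)
$d = 18561$ ($d = 1112 + \left(7829 + 9620\right) = 1112 + 17449 = 18561$)
$\frac{1}{d + v{\left(-308 \right)}} = \frac{1}{18561 + \left(101 + 2 \left(-308\right)\right)} = \frac{1}{18561 + \left(101 - 616\right)} = \frac{1}{18561 - 515} = \frac{1}{18046}$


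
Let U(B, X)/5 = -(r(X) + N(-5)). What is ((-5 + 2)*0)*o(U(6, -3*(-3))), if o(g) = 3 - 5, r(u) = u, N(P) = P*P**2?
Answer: 0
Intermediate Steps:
N(P) = P**3
U(B, X) = 625 - 5*X (U(B, X) = 5*(-(X + (-5)**3)) = 5*(-(X - 125)) = 5*(-(-125 + X)) = 5*(125 - X) = 625 - 5*X)
o(g) = -2
((-5 + 2)*0)*o(U(6, -3*(-3))) = ((-5 + 2)*0)*(-2) = -3*0*(-2) = 0*(-2) = 0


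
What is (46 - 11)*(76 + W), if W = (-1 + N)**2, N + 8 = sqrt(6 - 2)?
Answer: 4375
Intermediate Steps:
N = -6 (N = -8 + sqrt(6 - 2) = -8 + sqrt(4) = -8 + 2 = -6)
W = 49 (W = (-1 - 6)**2 = (-7)**2 = 49)
(46 - 11)*(76 + W) = (46 - 11)*(76 + 49) = 35*125 = 4375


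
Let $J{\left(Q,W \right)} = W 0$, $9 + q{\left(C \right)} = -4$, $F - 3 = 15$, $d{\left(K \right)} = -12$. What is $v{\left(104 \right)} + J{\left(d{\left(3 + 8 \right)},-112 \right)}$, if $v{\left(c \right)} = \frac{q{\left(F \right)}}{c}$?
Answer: $- \frac{1}{8} \approx -0.125$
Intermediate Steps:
$F = 18$ ($F = 3 + 15 = 18$)
$q{\left(C \right)} = -13$ ($q{\left(C \right)} = -9 - 4 = -13$)
$v{\left(c \right)} = - \frac{13}{c}$
$J{\left(Q,W \right)} = 0$
$v{\left(104 \right)} + J{\left(d{\left(3 + 8 \right)},-112 \right)} = - \frac{13}{104} + 0 = \left(-13\right) \frac{1}{104} + 0 = - \frac{1}{8} + 0 = - \frac{1}{8}$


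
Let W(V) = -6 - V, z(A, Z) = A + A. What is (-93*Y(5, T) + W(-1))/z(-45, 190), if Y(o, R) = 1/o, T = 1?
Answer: 59/225 ≈ 0.26222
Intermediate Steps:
z(A, Z) = 2*A
(-93*Y(5, T) + W(-1))/z(-45, 190) = (-93/5 + (-6 - 1*(-1)))/((2*(-45))) = (-93*⅕ + (-6 + 1))/(-90) = (-93/5 - 5)*(-1/90) = -118/5*(-1/90) = 59/225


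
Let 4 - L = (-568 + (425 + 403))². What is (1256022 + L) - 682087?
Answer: 506339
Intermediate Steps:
L = -67596 (L = 4 - (-568 + (425 + 403))² = 4 - (-568 + 828)² = 4 - 1*260² = 4 - 1*67600 = 4 - 67600 = -67596)
(1256022 + L) - 682087 = (1256022 - 67596) - 682087 = 1188426 - 682087 = 506339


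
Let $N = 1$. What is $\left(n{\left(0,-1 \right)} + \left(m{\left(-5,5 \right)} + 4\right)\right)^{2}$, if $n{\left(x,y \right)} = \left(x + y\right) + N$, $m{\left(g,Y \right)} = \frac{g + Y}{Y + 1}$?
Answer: $16$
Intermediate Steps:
$m{\left(g,Y \right)} = \frac{Y + g}{1 + Y}$
$n{\left(x,y \right)} = 1 + x + y$ ($n{\left(x,y \right)} = \left(x + y\right) + 1 = 1 + x + y$)
$\left(n{\left(0,-1 \right)} + \left(m{\left(-5,5 \right)} + 4\right)\right)^{2} = \left(\left(1 + 0 - 1\right) + \left(\frac{5 - 5}{1 + 5} + 4\right)\right)^{2} = \left(0 + \left(\frac{1}{6} \cdot 0 + 4\right)\right)^{2} = \left(0 + \left(0 + 4\right)\right)^{2} = \left(0 + 4\right)^{2} = 4^{2} = 16$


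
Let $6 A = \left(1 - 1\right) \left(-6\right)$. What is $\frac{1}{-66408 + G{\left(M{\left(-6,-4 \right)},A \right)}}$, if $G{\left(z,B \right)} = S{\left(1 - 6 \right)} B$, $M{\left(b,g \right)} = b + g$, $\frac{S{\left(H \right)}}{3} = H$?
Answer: $- \frac{1}{66408} \approx -1.5058 \cdot 10^{-5}$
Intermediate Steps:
$S{\left(H \right)} = 3 H$
$A = 0$ ($A = \frac{\left(1 - 1\right) \left(-6\right)}{6} = \frac{0 \left(-6\right)}{6} = \frac{1}{6} \cdot 0 = 0$)
$G{\left(z,B \right)} = - 15 B$ ($G{\left(z,B \right)} = 3 \left(1 - 6\right) B = 3 \left(-5\right) B = - 15 B$)
$\frac{1}{-66408 + G{\left(M{\left(-6,-4 \right)},A \right)}} = \frac{1}{-66408 - 0} = \frac{1}{-66408 + 0} = \frac{1}{-66408} = - \frac{1}{66408}$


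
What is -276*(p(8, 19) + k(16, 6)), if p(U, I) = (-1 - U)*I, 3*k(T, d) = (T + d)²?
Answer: 2668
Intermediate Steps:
k(T, d) = (T + d)²/3
p(U, I) = I*(-1 - U)
-276*(p(8, 19) + k(16, 6)) = -276*(-1*19*(1 + 8) + (16 + 6)²/3) = -276*(-1*19*9 + (⅓)*22²) = -276*(-171 + (⅓)*484) = -276*(-171 + 484/3) = -276*(-29/3) = 2668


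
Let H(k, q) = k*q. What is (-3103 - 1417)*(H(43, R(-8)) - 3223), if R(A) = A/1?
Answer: 16122840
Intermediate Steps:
R(A) = A (R(A) = A*1 = A)
(-3103 - 1417)*(H(43, R(-8)) - 3223) = (-3103 - 1417)*(43*(-8) - 3223) = -4520*(-344 - 3223) = -4520*(-3567) = 16122840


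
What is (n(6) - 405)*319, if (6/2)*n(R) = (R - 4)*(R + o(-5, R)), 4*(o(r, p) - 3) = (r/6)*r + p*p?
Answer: -4505237/36 ≈ -1.2515e+5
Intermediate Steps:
o(r, p) = 3 + p²/4 + r²/24 (o(r, p) = 3 + ((r/6)*r + p*p)/4 = 3 + ((r*(⅙))*r + p²)/4 = 3 + ((r/6)*r + p²)/4 = 3 + (r²/6 + p²)/4 = 3 + (p² + r²/6)/4 = 3 + (p²/4 + r²/24) = 3 + p²/4 + r²/24)
n(R) = (-4 + R)*(97/24 + R + R²/4)/3 (n(R) = ((R - 4)*(R + (3 + R²/4 + (1/24)*(-5)²)))/3 = ((-4 + R)*(R + (3 + R²/4 + (1/24)*25)))/3 = ((-4 + R)*(R + (3 + R²/4 + 25/24)))/3 = ((-4 + R)*(R + (97/24 + R²/4)))/3 = ((-4 + R)*(97/24 + R + R²/4))/3 = (-4 + R)*(97/24 + R + R²/4)/3)
(n(6) - 405)*319 = ((-97/18 + (1/12)*6³ + (1/72)*6) - 405)*319 = ((-97/18 + (1/12)*216 + 1/12) - 405)*319 = ((-97/18 + 18 + 1/12) - 405)*319 = (457/36 - 405)*319 = -14123/36*319 = -4505237/36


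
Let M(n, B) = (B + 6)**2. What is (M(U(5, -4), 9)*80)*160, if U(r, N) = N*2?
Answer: 2880000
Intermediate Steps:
U(r, N) = 2*N
M(n, B) = (6 + B)**2
(M(U(5, -4), 9)*80)*160 = ((6 + 9)**2*80)*160 = (15**2*80)*160 = (225*80)*160 = 18000*160 = 2880000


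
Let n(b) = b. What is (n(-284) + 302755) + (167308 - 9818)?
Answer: 459961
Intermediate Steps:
(n(-284) + 302755) + (167308 - 9818) = (-284 + 302755) + (167308 - 9818) = 302471 + 157490 = 459961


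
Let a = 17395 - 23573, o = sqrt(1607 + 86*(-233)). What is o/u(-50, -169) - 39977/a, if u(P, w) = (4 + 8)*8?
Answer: 39977/6178 + I*sqrt(18431)/96 ≈ 6.4709 + 1.4142*I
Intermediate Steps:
u(P, w) = 96 (u(P, w) = 12*8 = 96)
o = I*sqrt(18431) (o = sqrt(1607 - 20038) = sqrt(-18431) = I*sqrt(18431) ≈ 135.76*I)
a = -6178
o/u(-50, -169) - 39977/a = (I*sqrt(18431))/96 - 39977/(-6178) = (I*sqrt(18431))*(1/96) - 39977*(-1/6178) = I*sqrt(18431)/96 + 39977/6178 = 39977/6178 + I*sqrt(18431)/96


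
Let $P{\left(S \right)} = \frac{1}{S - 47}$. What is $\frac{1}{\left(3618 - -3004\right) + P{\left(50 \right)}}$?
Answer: $\frac{3}{19867} \approx 0.000151$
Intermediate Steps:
$P{\left(S \right)} = \frac{1}{-47 + S}$
$\frac{1}{\left(3618 - -3004\right) + P{\left(50 \right)}} = \frac{1}{\left(3618 - -3004\right) + \frac{1}{-47 + 50}} = \frac{1}{\left(3618 + 3004\right) + \frac{1}{3}} = \frac{1}{6622 + \frac{1}{3}} = \frac{1}{\frac{19867}{3}} = \frac{3}{19867}$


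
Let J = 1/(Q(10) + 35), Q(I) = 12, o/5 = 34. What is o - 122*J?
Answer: 7868/47 ≈ 167.40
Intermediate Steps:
o = 170 (o = 5*34 = 170)
J = 1/47 (J = 1/(12 + 35) = 1/47 ≈ 0.021277)
o - 122*J = 170 - 122*1/47 = 170 - 122/47 = 7868/47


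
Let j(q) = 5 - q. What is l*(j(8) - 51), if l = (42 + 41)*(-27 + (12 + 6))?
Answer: 40338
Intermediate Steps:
l = -747 (l = 83*(-27 + 18) = 83*(-9) = -747)
l*(j(8) - 51) = -747*((5 - 1*8) - 51) = -747*((5 - 8) - 51) = -747*(-3 - 51) = -747*(-54) = 40338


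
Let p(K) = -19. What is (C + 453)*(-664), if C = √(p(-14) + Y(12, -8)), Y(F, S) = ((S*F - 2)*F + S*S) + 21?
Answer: -300792 - 664*I*√1110 ≈ -3.0079e+5 - 22122.0*I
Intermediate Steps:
Y(F, S) = 21 + S² + F*(-2 + F*S) (Y(F, S) = ((F*S - 2)*F + S²) + 21 = ((-2 + F*S)*F + S²) + 21 = (F*(-2 + F*S) + S²) + 21 = (S² + F*(-2 + F*S)) + 21 = 21 + S² + F*(-2 + F*S))
C = I*√1110 (C = √(-19 + (21 + (-8)² - 2*12 - 8*12²)) = √(-19 + (21 + 64 - 24 - 8*144)) = √(-19 + (21 + 64 - 24 - 1152)) = √(-19 - 1091) = √(-1110) = I*√1110 ≈ 33.317*I)
(C + 453)*(-664) = (I*√1110 + 453)*(-664) = (453 + I*√1110)*(-664) = -300792 - 664*I*√1110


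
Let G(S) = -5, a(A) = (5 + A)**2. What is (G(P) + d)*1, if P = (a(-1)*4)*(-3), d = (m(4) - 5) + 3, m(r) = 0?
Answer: -7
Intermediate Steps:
d = -2 (d = (0 - 5) + 3 = -5 + 3 = -2)
P = -192 (P = ((5 - 1)**2*4)*(-3) = (4**2*4)*(-3) = (16*4)*(-3) = 64*(-3) = -192)
(G(P) + d)*1 = (-5 - 2)*1 = -7*1 = -7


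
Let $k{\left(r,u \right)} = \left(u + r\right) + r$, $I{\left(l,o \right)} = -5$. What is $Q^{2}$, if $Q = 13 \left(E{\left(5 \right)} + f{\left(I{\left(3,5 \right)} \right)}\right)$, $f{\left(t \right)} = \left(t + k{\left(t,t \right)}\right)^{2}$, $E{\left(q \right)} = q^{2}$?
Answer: $30525625$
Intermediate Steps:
$k{\left(r,u \right)} = u + 2 r$ ($k{\left(r,u \right)} = \left(r + u\right) + r = u + 2 r$)
$f{\left(t \right)} = 16 t^{2}$ ($f{\left(t \right)} = \left(t + \left(t + 2 t\right)\right)^{2} = \left(t + 3 t\right)^{2} = \left(4 t\right)^{2} = 16 t^{2}$)
$Q = 5525$ ($Q = 13 \left(5^{2} + 16 \left(-5\right)^{2}\right) = 13 \left(25 + 16 \cdot 25\right) = 13 \left(25 + 400\right) = 13 \cdot 425 = 5525$)
$Q^{2} = 5525^{2} = 30525625$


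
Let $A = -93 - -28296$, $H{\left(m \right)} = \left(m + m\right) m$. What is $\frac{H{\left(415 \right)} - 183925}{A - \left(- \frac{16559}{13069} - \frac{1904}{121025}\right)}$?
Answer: $\frac{253898495755625}{44610029408526} \approx 5.6915$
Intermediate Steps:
$H{\left(m \right)} = 2 m^{2}$ ($H{\left(m \right)} = 2 m m = 2 m^{2}$)
$A = 28203$ ($A = -93 + 28296 = 28203$)
$\frac{H{\left(415 \right)} - 183925}{A - \left(- \frac{16559}{13069} - \frac{1904}{121025}\right)} = \frac{2 \cdot 415^{2} - 183925}{28203 - \left(- \frac{16559}{13069} - \frac{1904}{121025}\right)} = \frac{2 \cdot 172225 - 183925}{28203 - - \frac{2028936351}{1581675725}} = \frac{344450 - 183925}{28203 + \left(\frac{16559}{13069} + \frac{1904}{121025}\right)} = \frac{160525}{28203 + \frac{2028936351}{1581675725}} = \frac{160525}{\frac{44610029408526}{1581675725}} = 160525 \cdot \frac{1581675725}{44610029408526} = \frac{253898495755625}{44610029408526}$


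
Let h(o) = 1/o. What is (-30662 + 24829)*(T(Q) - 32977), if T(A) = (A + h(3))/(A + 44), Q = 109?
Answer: 88288958795/459 ≈ 1.9235e+8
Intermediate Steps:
T(A) = (1/3 + A)/(44 + A) (T(A) = (A + 1/3)/(A + 44) = (A + 1/3)/(44 + A) = (1/3 + A)/(44 + A))
(-30662 + 24829)*(T(Q) - 32977) = (-30662 + 24829)*((1/3 + 109)/(44 + 109) - 32977) = -5833*((328/3)/153 - 32977) = -5833*((1/153)*(328/3) - 32977) = -5833*(328/459 - 32977) = -5833*(-15136115/459) = 88288958795/459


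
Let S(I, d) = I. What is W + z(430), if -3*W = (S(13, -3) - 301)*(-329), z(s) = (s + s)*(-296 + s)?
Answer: 83656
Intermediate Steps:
z(s) = 2*s*(-296 + s) (z(s) = (2*s)*(-296 + s) = 2*s*(-296 + s))
W = -31584 (W = -(13 - 301)*(-329)/3 = -(-96)*(-329) = -⅓*94752 = -31584)
W + z(430) = -31584 + 2*430*(-296 + 430) = -31584 + 2*430*134 = -31584 + 115240 = 83656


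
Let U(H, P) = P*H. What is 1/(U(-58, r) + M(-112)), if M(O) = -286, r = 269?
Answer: -1/15888 ≈ -6.2941e-5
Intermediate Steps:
U(H, P) = H*P
1/(U(-58, r) + M(-112)) = 1/(-58*269 - 286) = 1/(-15602 - 286) = 1/(-15888) = -1/15888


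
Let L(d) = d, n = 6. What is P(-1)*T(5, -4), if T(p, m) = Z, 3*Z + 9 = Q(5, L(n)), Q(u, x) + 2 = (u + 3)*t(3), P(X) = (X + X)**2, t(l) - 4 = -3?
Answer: -4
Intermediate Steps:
t(l) = 1 (t(l) = 4 - 3 = 1)
P(X) = 4*X**2 (P(X) = (2*X)**2 = 4*X**2)
Q(u, x) = 1 + u (Q(u, x) = -2 + (u + 3)*1 = -2 + (3 + u)*1 = -2 + (3 + u) = 1 + u)
Z = -1 (Z = -3 + (1 + 5)/3 = -3 + (1/3)*6 = -3 + 2 = -1)
T(p, m) = -1
P(-1)*T(5, -4) = (4*(-1)**2)*(-1) = (4*1)*(-1) = 4*(-1) = -4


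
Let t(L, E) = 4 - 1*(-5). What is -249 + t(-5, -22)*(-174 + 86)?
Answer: -1041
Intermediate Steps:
t(L, E) = 9 (t(L, E) = 4 + 5 = 9)
-249 + t(-5, -22)*(-174 + 86) = -249 + 9*(-174 + 86) = -249 + 9*(-88) = -249 - 792 = -1041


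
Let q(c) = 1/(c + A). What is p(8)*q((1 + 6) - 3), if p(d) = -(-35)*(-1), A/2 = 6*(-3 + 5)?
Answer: -5/4 ≈ -1.2500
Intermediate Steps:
A = 24 (A = 2*(6*(-3 + 5)) = 2*(6*2) = 2*12 = 24)
q(c) = 1/(24 + c) (q(c) = 1/(c + 24) = 1/(24 + c))
p(d) = -35 (p(d) = -5*7 = -35)
p(8)*q((1 + 6) - 3) = -35/(24 + ((1 + 6) - 3)) = -35/(24 + (7 - 3)) = -35/(24 + 4) = -35/28 = -35*1/28 = -5/4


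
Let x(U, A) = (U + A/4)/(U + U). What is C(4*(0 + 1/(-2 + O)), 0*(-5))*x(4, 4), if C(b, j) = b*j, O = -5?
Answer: 0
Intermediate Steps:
x(U, A) = (U + A/4)/(2*U) (x(U, A) = (U + A*(1/4))/((2*U)) = (U + A/4)*(1/(2*U)) = (U + A/4)/(2*U))
C(4*(0 + 1/(-2 + O)), 0*(-5))*x(4, 4) = ((4*(0 + 1/(-2 - 5)))*(0*(-5)))*((1/8)*(4 + 4*4)/4) = ((4*(0 + 1/(-7)))*0)*((1/8)*(1/4)*(4 + 16)) = ((4*(0 - 1/7))*0)*((1/8)*(1/4)*20) = ((4*(-1/7))*0)*(5/8) = -4/7*0*(5/8) = 0*(5/8) = 0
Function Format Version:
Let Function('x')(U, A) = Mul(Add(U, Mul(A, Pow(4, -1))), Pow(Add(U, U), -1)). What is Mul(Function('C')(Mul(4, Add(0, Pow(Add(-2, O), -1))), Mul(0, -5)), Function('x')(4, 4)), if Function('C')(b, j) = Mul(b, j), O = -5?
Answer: 0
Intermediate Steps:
Function('x')(U, A) = Mul(Rational(1, 2), Pow(U, -1), Add(U, Mul(Rational(1, 4), A))) (Function('x')(U, A) = Mul(Add(U, Mul(A, Rational(1, 4))), Pow(Mul(2, U), -1)) = Mul(Add(U, Mul(Rational(1, 4), A)), Mul(Rational(1, 2), Pow(U, -1))) = Mul(Rational(1, 2), Pow(U, -1), Add(U, Mul(Rational(1, 4), A))))
Mul(Function('C')(Mul(4, Add(0, Pow(Add(-2, O), -1))), Mul(0, -5)), Function('x')(4, 4)) = Mul(Mul(Mul(4, Add(0, Pow(Add(-2, -5), -1))), Mul(0, -5)), Mul(Rational(1, 8), Pow(4, -1), Add(4, Mul(4, 4)))) = Mul(Mul(Mul(4, Add(0, Pow(-7, -1))), 0), Mul(Rational(1, 8), Rational(1, 4), Add(4, 16))) = Mul(Mul(Mul(4, Add(0, Rational(-1, 7))), 0), Mul(Rational(1, 8), Rational(1, 4), 20)) = Mul(Mul(Mul(4, Rational(-1, 7)), 0), Rational(5, 8)) = Mul(Mul(Rational(-4, 7), 0), Rational(5, 8)) = Mul(0, Rational(5, 8)) = 0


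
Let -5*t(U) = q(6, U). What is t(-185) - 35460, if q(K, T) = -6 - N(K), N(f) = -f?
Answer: -35460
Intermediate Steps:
q(K, T) = -6 + K (q(K, T) = -6 - (-1)*K = -6 + K)
t(U) = 0 (t(U) = -(-6 + 6)/5 = -⅕*0 = 0)
t(-185) - 35460 = 0 - 35460 = -35460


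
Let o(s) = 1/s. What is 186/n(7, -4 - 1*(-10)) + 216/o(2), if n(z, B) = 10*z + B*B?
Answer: 22989/53 ≈ 433.75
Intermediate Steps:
n(z, B) = B² + 10*z (n(z, B) = 10*z + B² = B² + 10*z)
186/n(7, -4 - 1*(-10)) + 216/o(2) = 186/((-4 - 1*(-10))² + 10*7) + 216/(1/2) = 186/((-4 + 10)² + 70) + 216/(½) = 186/(6² + 70) + 216*2 = 186/(36 + 70) + 432 = 186/106 + 432 = 186*(1/106) + 432 = 93/53 + 432 = 22989/53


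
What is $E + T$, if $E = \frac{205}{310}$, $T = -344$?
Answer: $- \frac{21287}{62} \approx -343.34$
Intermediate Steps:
$E = \frac{41}{62}$ ($E = 205 \cdot \frac{1}{310} = \frac{41}{62} \approx 0.66129$)
$E + T = \frac{41}{62} - 344 = - \frac{21287}{62}$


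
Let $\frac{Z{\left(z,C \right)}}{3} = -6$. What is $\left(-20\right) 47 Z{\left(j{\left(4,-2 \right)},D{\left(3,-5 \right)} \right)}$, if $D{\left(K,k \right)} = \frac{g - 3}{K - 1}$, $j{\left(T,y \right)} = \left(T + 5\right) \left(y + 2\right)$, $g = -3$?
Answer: $16920$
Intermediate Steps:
$j{\left(T,y \right)} = \left(2 + y\right) \left(5 + T\right)$ ($j{\left(T,y \right)} = \left(5 + T\right) \left(2 + y\right) = \left(2 + y\right) \left(5 + T\right)$)
$D{\left(K,k \right)} = - \frac{6}{-1 + K}$ ($D{\left(K,k \right)} = \frac{-3 - 3}{K - 1} = - \frac{6}{-1 + K}$)
$Z{\left(z,C \right)} = -18$ ($Z{\left(z,C \right)} = 3 \left(-6\right) = -18$)
$\left(-20\right) 47 Z{\left(j{\left(4,-2 \right)},D{\left(3,-5 \right)} \right)} = \left(-20\right) 47 \left(-18\right) = \left(-940\right) \left(-18\right) = 16920$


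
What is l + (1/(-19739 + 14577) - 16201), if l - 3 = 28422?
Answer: 63100287/5162 ≈ 12224.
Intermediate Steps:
l = 28425 (l = 3 + 28422 = 28425)
l + (1/(-19739 + 14577) - 16201) = 28425 + (1/(-19739 + 14577) - 16201) = 28425 + (1/(-5162) - 16201) = 28425 + (-1/5162 - 16201) = 28425 - 83629563/5162 = 63100287/5162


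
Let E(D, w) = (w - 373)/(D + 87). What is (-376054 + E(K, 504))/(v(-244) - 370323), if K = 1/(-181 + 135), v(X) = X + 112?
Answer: 501528676/494063485 ≈ 1.0151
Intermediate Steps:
v(X) = 112 + X
K = -1/46 (K = 1/(-46) = -1/46 ≈ -0.021739)
E(D, w) = (-373 + w)/(87 + D)
(-376054 + E(K, 504))/(v(-244) - 370323) = (-376054 + (-373 + 504)/(87 - 1/46))/((112 - 244) - 370323) = (-376054 + 131/(4001/46))/(-132 - 370323) = (-376054 + (46/4001)*131)/(-370455) = (-376054 + 6026/4001)*(-1/370455) = -1504586028/4001*(-1/370455) = 501528676/494063485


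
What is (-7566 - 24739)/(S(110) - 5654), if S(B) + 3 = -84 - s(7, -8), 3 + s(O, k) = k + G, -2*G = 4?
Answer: 32305/5728 ≈ 5.6398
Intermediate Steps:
G = -2 (G = -1/2*4 = -2)
s(O, k) = -5 + k (s(O, k) = -3 + (k - 2) = -3 + (-2 + k) = -5 + k)
S(B) = -74 (S(B) = -3 + (-84 - (-5 - 8)) = -3 + (-84 - 1*(-13)) = -3 + (-84 + 13) = -3 - 71 = -74)
(-7566 - 24739)/(S(110) - 5654) = (-7566 - 24739)/(-74 - 5654) = -32305/(-5728) = -32305*(-1/5728) = 32305/5728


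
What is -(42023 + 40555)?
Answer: -82578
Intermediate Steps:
-(42023 + 40555) = -1*82578 = -82578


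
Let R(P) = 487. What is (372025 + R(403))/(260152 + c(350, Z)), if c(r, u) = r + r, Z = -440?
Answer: 93128/65213 ≈ 1.4281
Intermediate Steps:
c(r, u) = 2*r
(372025 + R(403))/(260152 + c(350, Z)) = (372025 + 487)/(260152 + 2*350) = 372512/(260152 + 700) = 372512/260852 = 372512*(1/260852) = 93128/65213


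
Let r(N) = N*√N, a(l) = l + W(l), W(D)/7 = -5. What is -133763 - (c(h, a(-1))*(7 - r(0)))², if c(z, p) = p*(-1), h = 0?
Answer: -197267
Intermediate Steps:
W(D) = -35 (W(D) = 7*(-5) = -35)
a(l) = -35 + l (a(l) = l - 35 = -35 + l)
r(N) = N^(3/2)
c(z, p) = -p
-133763 - (c(h, a(-1))*(7 - r(0)))² = -133763 - ((-(-35 - 1))*(7 - 0^(3/2)))² = -133763 - ((-1*(-36))*(7 - 1*0))² = -133763 - (36*(7 + 0))² = -133763 - (36*7)² = -133763 - 1*252² = -133763 - 1*63504 = -133763 - 63504 = -197267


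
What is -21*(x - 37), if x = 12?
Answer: 525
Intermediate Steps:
-21*(x - 37) = -21*(12 - 37) = -21*(-25) = 525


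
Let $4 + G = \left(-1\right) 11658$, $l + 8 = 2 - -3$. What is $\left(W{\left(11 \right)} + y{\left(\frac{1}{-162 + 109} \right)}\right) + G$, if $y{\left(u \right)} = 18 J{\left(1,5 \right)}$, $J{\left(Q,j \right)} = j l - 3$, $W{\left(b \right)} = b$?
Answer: $-11975$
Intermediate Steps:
$l = -3$ ($l = -8 + \left(2 - -3\right) = -8 + \left(2 + 3\right) = -8 + 5 = -3$)
$G = -11662$ ($G = -4 - 11658 = -11662$)
$J{\left(Q,j \right)} = -3 - 3 j$ ($J{\left(Q,j \right)} = j \left(-3\right) - 3 = - 3 j - 3 = -3 - 3 j$)
$y{\left(u \right)} = -324$ ($y{\left(u \right)} = 18 \left(-3 - 15\right) = 18 \left(-18\right) = -324$)
$\left(W{\left(11 \right)} + y{\left(\frac{1}{-162 + 109} \right)}\right) + G = \left(11 - 324\right) - 11662 = -313 - 11662 = -11975$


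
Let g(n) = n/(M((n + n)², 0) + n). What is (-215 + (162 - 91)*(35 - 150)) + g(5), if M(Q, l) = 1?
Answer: -50275/6 ≈ -8379.2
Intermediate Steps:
g(n) = n/(1 + n)
(-215 + (162 - 91)*(35 - 150)) + g(5) = (-215 + (162 - 91)*(35 - 150)) + 5/(1 + 5) = (-215 + 71*(-115)) + 5/6 = (-215 - 8165) + 5*(⅙) = -8380 + ⅚ = -50275/6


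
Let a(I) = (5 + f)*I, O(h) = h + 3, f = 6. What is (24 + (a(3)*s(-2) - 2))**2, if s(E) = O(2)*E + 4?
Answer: 30976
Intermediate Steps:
O(h) = 3 + h
s(E) = 4 + 5*E (s(E) = (3 + 2)*E + 4 = 5*E + 4 = 4 + 5*E)
a(I) = 11*I (a(I) = (5 + 6)*I = 11*I)
(24 + (a(3)*s(-2) - 2))**2 = (24 + ((11*3)*(4 + 5*(-2)) - 2))**2 = (24 + (33*(4 - 10) - 2))**2 = (24 + (33*(-6) - 2))**2 = (24 + (-198 - 2))**2 = (24 - 200)**2 = (-176)**2 = 30976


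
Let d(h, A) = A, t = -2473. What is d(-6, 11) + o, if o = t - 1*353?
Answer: -2815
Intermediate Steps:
o = -2826 (o = -2473 - 1*353 = -2473 - 353 = -2826)
d(-6, 11) + o = 11 - 2826 = -2815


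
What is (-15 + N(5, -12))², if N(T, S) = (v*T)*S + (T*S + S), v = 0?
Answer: 7569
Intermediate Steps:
N(T, S) = S + S*T (N(T, S) = (0*T)*S + (T*S + S) = 0*S + (S*T + S) = 0 + (S + S*T) = S + S*T)
(-15 + N(5, -12))² = (-15 - 12*(1 + 5))² = (-15 - 12*6)² = (-15 - 72)² = (-87)² = 7569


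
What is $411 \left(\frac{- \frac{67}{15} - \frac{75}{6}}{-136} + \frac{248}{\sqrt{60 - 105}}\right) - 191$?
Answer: $- \frac{190027}{1360} - \frac{33976 i \sqrt{5}}{5} \approx -139.73 - 15195.0 i$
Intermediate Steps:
$411 \left(\frac{- \frac{67}{15} - \frac{75}{6}}{-136} + \frac{248}{\sqrt{60 - 105}}\right) - 191 = 411 \left(\left(\left(-67\right) \frac{1}{15} - \frac{25}{2}\right) \left(- \frac{1}{136}\right) + \frac{248}{\sqrt{-45}}\right) - 191 = 411 \left(\left(- \frac{67}{15} - \frac{25}{2}\right) \left(- \frac{1}{136}\right) + \frac{248}{3 i \sqrt{5}}\right) - 191 = 411 \left(\left(- \frac{509}{30}\right) \left(- \frac{1}{136}\right) + 248 \left(- \frac{i \sqrt{5}}{15}\right)\right) - 191 = 411 \left(\frac{509}{4080} - \frac{248 i \sqrt{5}}{15}\right) - 191 = \left(\frac{69733}{1360} - \frac{33976 i \sqrt{5}}{5}\right) - 191 = - \frac{190027}{1360} - \frac{33976 i \sqrt{5}}{5}$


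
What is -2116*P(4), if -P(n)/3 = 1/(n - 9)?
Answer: -6348/5 ≈ -1269.6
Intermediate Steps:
P(n) = -3/(-9 + n) (P(n) = -3/(n - 9) = -3/(-9 + n))
-2116*P(4) = -(-6348)/(-9 + 4) = -(-6348)/(-5) = -(-6348)*(-1)/5 = -2116*⅗ = -6348/5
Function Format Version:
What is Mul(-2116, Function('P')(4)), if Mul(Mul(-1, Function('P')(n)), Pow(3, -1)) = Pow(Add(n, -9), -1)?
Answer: Rational(-6348, 5) ≈ -1269.6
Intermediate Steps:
Function('P')(n) = Mul(-3, Pow(Add(-9, n), -1)) (Function('P')(n) = Mul(-3, Pow(Add(n, -9), -1)) = Mul(-3, Pow(Add(-9, n), -1)))
Mul(-2116, Function('P')(4)) = Mul(-2116, Mul(-3, Pow(Add(-9, 4), -1))) = Mul(-2116, Mul(-3, Pow(-5, -1))) = Mul(-2116, Mul(-3, Rational(-1, 5))) = Mul(-2116, Rational(3, 5)) = Rational(-6348, 5)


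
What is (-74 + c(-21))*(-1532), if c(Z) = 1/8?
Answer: 226353/2 ≈ 1.1318e+5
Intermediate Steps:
c(Z) = ⅛
(-74 + c(-21))*(-1532) = (-74 + ⅛)*(-1532) = -591/8*(-1532) = 226353/2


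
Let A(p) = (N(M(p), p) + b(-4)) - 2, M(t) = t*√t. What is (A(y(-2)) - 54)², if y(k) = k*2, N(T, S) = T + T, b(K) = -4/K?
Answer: 2769 + 1760*I ≈ 2769.0 + 1760.0*I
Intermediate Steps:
M(t) = t^(3/2)
N(T, S) = 2*T
y(k) = 2*k
A(p) = -1 + 2*p^(3/2) (A(p) = (2*p^(3/2) - 4/(-4)) - 2 = (2*p^(3/2) - 4*(-¼)) - 2 = (2*p^(3/2) + 1) - 2 = (1 + 2*p^(3/2)) - 2 = -1 + 2*p^(3/2))
(A(y(-2)) - 54)² = ((-1 + 2*(2*(-2))^(3/2)) - 54)² = ((-1 + 2*(-4)^(3/2)) - 54)² = ((-1 + 2*(-8*I)) - 54)² = ((-1 - 16*I) - 54)² = (-55 - 16*I)²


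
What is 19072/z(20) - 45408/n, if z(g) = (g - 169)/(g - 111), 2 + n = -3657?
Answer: 42665440/3659 ≈ 11660.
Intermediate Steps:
n = -3659 (n = -2 - 3657 = -3659)
z(g) = (-169 + g)/(-111 + g)
19072/z(20) - 45408/n = 19072/(((-169 + 20)/(-111 + 20))) - 45408/(-3659) = 19072/((-149/(-91))) - 45408*(-1/3659) = 19072/((-1/91*(-149))) + 45408/3659 = 19072/(149/91) + 45408/3659 = 19072*(91/149) + 45408/3659 = 11648 + 45408/3659 = 42665440/3659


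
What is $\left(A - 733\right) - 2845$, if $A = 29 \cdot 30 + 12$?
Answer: $-2696$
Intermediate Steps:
$A = 882$ ($A = 870 + 12 = 882$)
$\left(A - 733\right) - 2845 = \left(882 - 733\right) - 2845 = 149 - 2845 = -2696$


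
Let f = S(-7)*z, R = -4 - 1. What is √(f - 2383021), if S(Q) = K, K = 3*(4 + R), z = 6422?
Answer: I*√2402287 ≈ 1549.9*I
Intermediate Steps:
R = -5
K = -3 (K = 3*(4 - 5) = 3*(-1) = -3)
S(Q) = -3
f = -19266 (f = -3*6422 = -19266)
√(f - 2383021) = √(-19266 - 2383021) = √(-2402287) = I*√2402287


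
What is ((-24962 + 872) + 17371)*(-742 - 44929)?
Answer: 306863449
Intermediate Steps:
((-24962 + 872) + 17371)*(-742 - 44929) = (-24090 + 17371)*(-45671) = -6719*(-45671) = 306863449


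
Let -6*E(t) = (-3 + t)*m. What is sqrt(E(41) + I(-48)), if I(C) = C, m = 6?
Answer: I*sqrt(86) ≈ 9.2736*I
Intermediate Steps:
E(t) = 3 - t (E(t) = -(-3 + t)*6/6 = -(-18 + 6*t)/6 = 3 - t)
sqrt(E(41) + I(-48)) = sqrt((3 - 1*41) - 48) = sqrt((3 - 41) - 48) = sqrt(-38 - 48) = sqrt(-86) = I*sqrt(86)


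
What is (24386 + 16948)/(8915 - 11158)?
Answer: -41334/2243 ≈ -18.428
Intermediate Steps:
(24386 + 16948)/(8915 - 11158) = 41334/(-2243) = 41334*(-1/2243) = -41334/2243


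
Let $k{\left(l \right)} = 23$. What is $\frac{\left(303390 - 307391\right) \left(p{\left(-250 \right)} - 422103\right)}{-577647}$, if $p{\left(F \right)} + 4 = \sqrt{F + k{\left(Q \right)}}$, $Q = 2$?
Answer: $- \frac{241264301}{82521} + \frac{4001 i \sqrt{227}}{577647} \approx -2923.7 + 0.10436 i$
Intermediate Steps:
$p{\left(F \right)} = -4 + \sqrt{23 + F}$ ($p{\left(F \right)} = -4 + \sqrt{F + 23} = -4 + \sqrt{23 + F}$)
$\frac{\left(303390 - 307391\right) \left(p{\left(-250 \right)} - 422103\right)}{-577647} = \frac{\left(303390 - 307391\right) \left(\left(-4 + \sqrt{23 - 250}\right) - 422103\right)}{-577647} = - 4001 \left(\left(-4 + \sqrt{-227}\right) - 422103\right) \left(- \frac{1}{577647}\right) = - 4001 \left(\left(-4 + i \sqrt{227}\right) - 422103\right) \left(- \frac{1}{577647}\right) = - 4001 \left(-422107 + i \sqrt{227}\right) \left(- \frac{1}{577647}\right) = \left(1688850107 - 4001 i \sqrt{227}\right) \left(- \frac{1}{577647}\right) = - \frac{241264301}{82521} + \frac{4001 i \sqrt{227}}{577647}$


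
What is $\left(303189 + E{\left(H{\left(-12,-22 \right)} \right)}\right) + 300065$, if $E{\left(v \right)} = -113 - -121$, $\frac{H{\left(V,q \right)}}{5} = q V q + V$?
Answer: $603262$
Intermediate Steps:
$H{\left(V,q \right)} = 5 V + 5 V q^{2}$ ($H{\left(V,q \right)} = 5 \left(q V q + V\right) = 5 \left(V q q + V\right) = 5 \left(V q^{2} + V\right) = 5 \left(V + V q^{2}\right) = 5 V + 5 V q^{2}$)
$E{\left(v \right)} = 8$ ($E{\left(v \right)} = -113 + 121 = 8$)
$\left(303189 + E{\left(H{\left(-12,-22 \right)} \right)}\right) + 300065 = \left(303189 + 8\right) + 300065 = 303197 + 300065 = 603262$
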